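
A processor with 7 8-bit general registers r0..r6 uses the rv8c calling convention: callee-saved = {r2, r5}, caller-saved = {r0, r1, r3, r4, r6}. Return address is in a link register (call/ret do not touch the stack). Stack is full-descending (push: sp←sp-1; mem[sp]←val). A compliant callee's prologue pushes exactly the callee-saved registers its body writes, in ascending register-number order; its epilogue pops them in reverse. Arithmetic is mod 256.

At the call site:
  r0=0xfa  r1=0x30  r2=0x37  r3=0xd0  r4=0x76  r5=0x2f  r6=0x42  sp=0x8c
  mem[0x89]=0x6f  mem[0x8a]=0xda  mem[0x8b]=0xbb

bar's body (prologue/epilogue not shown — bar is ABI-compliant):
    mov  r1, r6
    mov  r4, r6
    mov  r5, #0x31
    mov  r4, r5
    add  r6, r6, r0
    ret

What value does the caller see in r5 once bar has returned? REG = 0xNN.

prologue: push r5 → mem[0x8b]=0x2f, sp=0x8b
body[0] mov  r1, r6 → r1=0x42
body[1] mov  r4, r6 → r4=0x42
body[2] mov  r5, #0x31 → r5=0x31
body[3] mov  r4, r5 → r4=0x31
body[4] add  r6, r6, r0 → r6=0x3c
epilogue: pop r5=0x2f, sp=0x8c
r5 is callee-saved → restored

REG = 0x2f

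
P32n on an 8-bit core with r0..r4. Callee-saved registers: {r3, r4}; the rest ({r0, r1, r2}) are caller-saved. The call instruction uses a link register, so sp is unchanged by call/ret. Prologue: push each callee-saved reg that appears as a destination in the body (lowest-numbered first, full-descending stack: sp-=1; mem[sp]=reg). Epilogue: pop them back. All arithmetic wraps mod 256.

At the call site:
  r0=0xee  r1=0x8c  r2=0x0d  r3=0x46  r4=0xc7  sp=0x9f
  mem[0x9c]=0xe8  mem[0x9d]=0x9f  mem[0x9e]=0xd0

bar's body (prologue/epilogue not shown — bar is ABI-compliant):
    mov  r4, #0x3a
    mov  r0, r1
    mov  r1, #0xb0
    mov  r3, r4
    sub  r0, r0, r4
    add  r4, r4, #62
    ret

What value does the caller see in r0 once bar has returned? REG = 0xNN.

REG = 0x52

prologue: push r3 -> mem[0x9e]=0x46, sp=0x9e
prologue: push r4 -> mem[0x9d]=0xc7, sp=0x9d
body[0] mov  r4, #0x3a -> r4=0x3a
body[1] mov  r0, r1 -> r0=0x8c
body[2] mov  r1, #0xb0 -> r1=0xb0
body[3] mov  r3, r4 -> r3=0x3a
body[4] sub  r0, r0, r4 -> r0=0x52
body[5] add  r4, r4, #62 -> r4=0x78
epilogue: pop r4=0xc7, sp=0x9e
epilogue: pop r3=0x46, sp=0x9f
r0 is caller-saved -> body value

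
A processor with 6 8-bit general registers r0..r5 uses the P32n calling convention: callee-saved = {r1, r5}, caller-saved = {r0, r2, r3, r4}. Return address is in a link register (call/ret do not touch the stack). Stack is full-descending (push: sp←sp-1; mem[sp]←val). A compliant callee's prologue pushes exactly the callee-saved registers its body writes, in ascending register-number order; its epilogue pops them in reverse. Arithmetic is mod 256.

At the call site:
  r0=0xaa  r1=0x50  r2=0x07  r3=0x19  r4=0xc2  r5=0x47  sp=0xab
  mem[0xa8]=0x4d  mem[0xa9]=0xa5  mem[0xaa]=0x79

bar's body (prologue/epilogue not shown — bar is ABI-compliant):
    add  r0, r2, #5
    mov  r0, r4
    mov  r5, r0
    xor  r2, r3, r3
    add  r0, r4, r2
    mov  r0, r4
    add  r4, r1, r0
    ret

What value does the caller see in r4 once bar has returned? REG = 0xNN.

REG = 0x12

prologue: push r5 → mem[0xaa]=0x47, sp=0xaa
body[0] add  r0, r2, #5 → r0=0x0c
body[1] mov  r0, r4 → r0=0xc2
body[2] mov  r5, r0 → r5=0xc2
body[3] xor  r2, r3, r3 → r2=0x00
body[4] add  r0, r4, r2 → r0=0xc2
body[5] mov  r0, r4 → r0=0xc2
body[6] add  r4, r1, r0 → r4=0x12
epilogue: pop r5=0x47, sp=0xab
r4 is caller-saved → body value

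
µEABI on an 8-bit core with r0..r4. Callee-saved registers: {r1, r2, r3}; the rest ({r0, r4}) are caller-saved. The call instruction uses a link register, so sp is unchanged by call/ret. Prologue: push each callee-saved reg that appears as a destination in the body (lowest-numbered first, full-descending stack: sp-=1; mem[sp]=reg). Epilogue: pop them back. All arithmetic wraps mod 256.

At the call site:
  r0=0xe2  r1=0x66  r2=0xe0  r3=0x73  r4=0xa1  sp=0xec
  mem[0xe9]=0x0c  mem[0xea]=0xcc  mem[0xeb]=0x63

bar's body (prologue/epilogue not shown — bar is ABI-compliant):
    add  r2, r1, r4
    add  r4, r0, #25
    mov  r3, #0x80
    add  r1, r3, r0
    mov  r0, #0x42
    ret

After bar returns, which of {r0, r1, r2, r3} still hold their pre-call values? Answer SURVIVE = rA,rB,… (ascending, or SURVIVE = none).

prologue: push r1 → mem[0xeb]=0x66, sp=0xeb
prologue: push r2 → mem[0xea]=0xe0, sp=0xea
prologue: push r3 → mem[0xe9]=0x73, sp=0xe9
body[0] add  r2, r1, r4 → r2=0x07
body[1] add  r4, r0, #25 → r4=0xfb
body[2] mov  r3, #0x80 → r3=0x80
body[3] add  r1, r3, r0 → r1=0x62
body[4] mov  r0, #0x42 → r0=0x42
epilogue: pop r3=0x73, sp=0xea
epilogue: pop r2=0xe0, sp=0xeb
epilogue: pop r1=0x66, sp=0xec
r0: caller-saved, written=True
r1: callee-saved, written=True
r2: callee-saved, written=True
r3: callee-saved, written=True

SURVIVE = r1,r2,r3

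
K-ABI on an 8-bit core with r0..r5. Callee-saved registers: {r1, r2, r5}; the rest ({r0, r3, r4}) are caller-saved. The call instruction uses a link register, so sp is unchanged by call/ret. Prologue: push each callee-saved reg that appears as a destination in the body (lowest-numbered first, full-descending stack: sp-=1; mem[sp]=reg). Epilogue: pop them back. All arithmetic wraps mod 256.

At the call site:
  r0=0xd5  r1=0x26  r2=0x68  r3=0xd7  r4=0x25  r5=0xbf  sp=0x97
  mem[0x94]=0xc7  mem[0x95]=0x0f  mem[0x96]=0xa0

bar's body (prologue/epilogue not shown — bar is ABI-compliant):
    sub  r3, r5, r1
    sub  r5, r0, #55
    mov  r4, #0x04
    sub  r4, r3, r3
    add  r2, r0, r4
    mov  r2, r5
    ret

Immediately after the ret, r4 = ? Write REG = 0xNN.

prologue: push r2 -> mem[0x96]=0x68, sp=0x96
prologue: push r5 -> mem[0x95]=0xbf, sp=0x95
body[0] sub  r3, r5, r1 -> r3=0x99
body[1] sub  r5, r0, #55 -> r5=0x9e
body[2] mov  r4, #0x04 -> r4=0x04
body[3] sub  r4, r3, r3 -> r4=0x00
body[4] add  r2, r0, r4 -> r2=0xd5
body[5] mov  r2, r5 -> r2=0x9e
epilogue: pop r5=0xbf, sp=0x96
epilogue: pop r2=0x68, sp=0x97
r4 is caller-saved -> body value

REG = 0x00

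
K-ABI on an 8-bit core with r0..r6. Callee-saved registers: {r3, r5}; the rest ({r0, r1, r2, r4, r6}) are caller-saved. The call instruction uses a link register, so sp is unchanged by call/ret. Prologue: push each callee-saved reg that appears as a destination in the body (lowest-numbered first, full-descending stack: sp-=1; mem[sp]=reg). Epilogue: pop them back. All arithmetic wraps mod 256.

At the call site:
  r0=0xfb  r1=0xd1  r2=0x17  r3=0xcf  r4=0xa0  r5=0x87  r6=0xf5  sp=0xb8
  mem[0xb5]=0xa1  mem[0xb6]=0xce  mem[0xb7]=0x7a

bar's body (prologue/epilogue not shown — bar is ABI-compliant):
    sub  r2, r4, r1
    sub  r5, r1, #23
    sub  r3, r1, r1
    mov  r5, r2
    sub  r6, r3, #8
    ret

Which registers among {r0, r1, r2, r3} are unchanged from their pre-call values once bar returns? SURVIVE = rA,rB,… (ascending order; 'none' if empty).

prologue: push r3 → mem[0xb7]=0xcf, sp=0xb7
prologue: push r5 → mem[0xb6]=0x87, sp=0xb6
body[0] sub  r2, r4, r1 → r2=0xcf
body[1] sub  r5, r1, #23 → r5=0xba
body[2] sub  r3, r1, r1 → r3=0x00
body[3] mov  r5, r2 → r5=0xcf
body[4] sub  r6, r3, #8 → r6=0xf8
epilogue: pop r5=0x87, sp=0xb7
epilogue: pop r3=0xcf, sp=0xb8
r0: caller-saved, written=False
r1: caller-saved, written=False
r2: caller-saved, written=True
r3: callee-saved, written=True

SURVIVE = r0,r1,r3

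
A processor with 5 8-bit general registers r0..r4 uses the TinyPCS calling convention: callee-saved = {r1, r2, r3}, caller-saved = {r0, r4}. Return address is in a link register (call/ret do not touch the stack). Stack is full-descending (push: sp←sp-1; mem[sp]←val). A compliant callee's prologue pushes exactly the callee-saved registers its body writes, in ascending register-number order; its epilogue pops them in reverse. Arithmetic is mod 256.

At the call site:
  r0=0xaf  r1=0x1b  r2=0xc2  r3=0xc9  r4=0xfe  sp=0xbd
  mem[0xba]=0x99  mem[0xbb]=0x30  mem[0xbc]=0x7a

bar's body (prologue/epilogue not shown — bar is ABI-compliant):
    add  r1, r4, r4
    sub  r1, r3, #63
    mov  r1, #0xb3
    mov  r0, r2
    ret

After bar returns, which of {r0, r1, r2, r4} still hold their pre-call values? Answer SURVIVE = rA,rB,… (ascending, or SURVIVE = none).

prologue: push r1 → mem[0xbc]=0x1b, sp=0xbc
body[0] add  r1, r4, r4 → r1=0xfc
body[1] sub  r1, r3, #63 → r1=0x8a
body[2] mov  r1, #0xb3 → r1=0xb3
body[3] mov  r0, r2 → r0=0xc2
epilogue: pop r1=0x1b, sp=0xbd
r0: caller-saved, written=True
r1: callee-saved, written=True
r2: callee-saved, written=False
r4: caller-saved, written=False

SURVIVE = r1,r2,r4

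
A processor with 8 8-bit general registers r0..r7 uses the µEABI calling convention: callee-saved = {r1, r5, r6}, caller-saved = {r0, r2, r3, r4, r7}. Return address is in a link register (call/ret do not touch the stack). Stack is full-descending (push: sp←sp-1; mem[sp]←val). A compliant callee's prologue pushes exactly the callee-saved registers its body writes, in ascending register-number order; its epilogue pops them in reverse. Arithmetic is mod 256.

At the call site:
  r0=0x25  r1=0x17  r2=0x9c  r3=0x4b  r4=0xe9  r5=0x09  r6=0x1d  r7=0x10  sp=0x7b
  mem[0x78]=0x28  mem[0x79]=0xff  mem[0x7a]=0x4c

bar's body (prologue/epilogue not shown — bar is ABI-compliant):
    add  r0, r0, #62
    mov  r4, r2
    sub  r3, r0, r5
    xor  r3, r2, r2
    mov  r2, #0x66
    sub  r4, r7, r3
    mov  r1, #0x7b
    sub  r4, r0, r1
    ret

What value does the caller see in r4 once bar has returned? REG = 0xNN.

REG = 0xe8

prologue: push r1 → mem[0x7a]=0x17, sp=0x7a
body[0] add  r0, r0, #62 → r0=0x63
body[1] mov  r4, r2 → r4=0x9c
body[2] sub  r3, r0, r5 → r3=0x5a
body[3] xor  r3, r2, r2 → r3=0x00
body[4] mov  r2, #0x66 → r2=0x66
body[5] sub  r4, r7, r3 → r4=0x10
body[6] mov  r1, #0x7b → r1=0x7b
body[7] sub  r4, r0, r1 → r4=0xe8
epilogue: pop r1=0x17, sp=0x7b
r4 is caller-saved → body value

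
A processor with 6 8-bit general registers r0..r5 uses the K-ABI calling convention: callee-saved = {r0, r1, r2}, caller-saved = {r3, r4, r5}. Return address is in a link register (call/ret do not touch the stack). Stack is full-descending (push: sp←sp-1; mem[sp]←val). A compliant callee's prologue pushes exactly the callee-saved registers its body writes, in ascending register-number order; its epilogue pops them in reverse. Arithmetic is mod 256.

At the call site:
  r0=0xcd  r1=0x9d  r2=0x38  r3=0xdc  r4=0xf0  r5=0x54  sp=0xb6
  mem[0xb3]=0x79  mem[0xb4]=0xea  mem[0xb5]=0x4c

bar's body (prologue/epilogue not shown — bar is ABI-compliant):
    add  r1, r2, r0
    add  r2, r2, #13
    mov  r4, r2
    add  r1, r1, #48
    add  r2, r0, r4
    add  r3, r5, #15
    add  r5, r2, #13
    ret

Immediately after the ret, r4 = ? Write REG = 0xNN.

prologue: push r1 -> mem[0xb5]=0x9d, sp=0xb5
prologue: push r2 -> mem[0xb4]=0x38, sp=0xb4
body[0] add  r1, r2, r0 -> r1=0x05
body[1] add  r2, r2, #13 -> r2=0x45
body[2] mov  r4, r2 -> r4=0x45
body[3] add  r1, r1, #48 -> r1=0x35
body[4] add  r2, r0, r4 -> r2=0x12
body[5] add  r3, r5, #15 -> r3=0x63
body[6] add  r5, r2, #13 -> r5=0x1f
epilogue: pop r2=0x38, sp=0xb5
epilogue: pop r1=0x9d, sp=0xb6
r4 is caller-saved -> body value

REG = 0x45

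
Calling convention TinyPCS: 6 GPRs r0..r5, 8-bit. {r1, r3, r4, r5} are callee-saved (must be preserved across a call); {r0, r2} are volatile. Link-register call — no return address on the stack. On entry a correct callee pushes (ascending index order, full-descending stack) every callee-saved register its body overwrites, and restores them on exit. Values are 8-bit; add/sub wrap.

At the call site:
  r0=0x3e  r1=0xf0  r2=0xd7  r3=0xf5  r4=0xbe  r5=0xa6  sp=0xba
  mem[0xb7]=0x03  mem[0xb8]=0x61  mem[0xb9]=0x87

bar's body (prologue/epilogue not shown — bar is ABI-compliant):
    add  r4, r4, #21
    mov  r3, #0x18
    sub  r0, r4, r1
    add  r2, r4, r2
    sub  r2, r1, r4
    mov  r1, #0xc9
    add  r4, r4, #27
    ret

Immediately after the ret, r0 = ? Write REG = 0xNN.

REG = 0xe3

prologue: push r1 → mem[0xb9]=0xf0, sp=0xb9
prologue: push r3 → mem[0xb8]=0xf5, sp=0xb8
prologue: push r4 → mem[0xb7]=0xbe, sp=0xb7
body[0] add  r4, r4, #21 → r4=0xd3
body[1] mov  r3, #0x18 → r3=0x18
body[2] sub  r0, r4, r1 → r0=0xe3
body[3] add  r2, r4, r2 → r2=0xaa
body[4] sub  r2, r1, r4 → r2=0x1d
body[5] mov  r1, #0xc9 → r1=0xc9
body[6] add  r4, r4, #27 → r4=0xee
epilogue: pop r4=0xbe, sp=0xb8
epilogue: pop r3=0xf5, sp=0xb9
epilogue: pop r1=0xf0, sp=0xba
r0 is caller-saved → body value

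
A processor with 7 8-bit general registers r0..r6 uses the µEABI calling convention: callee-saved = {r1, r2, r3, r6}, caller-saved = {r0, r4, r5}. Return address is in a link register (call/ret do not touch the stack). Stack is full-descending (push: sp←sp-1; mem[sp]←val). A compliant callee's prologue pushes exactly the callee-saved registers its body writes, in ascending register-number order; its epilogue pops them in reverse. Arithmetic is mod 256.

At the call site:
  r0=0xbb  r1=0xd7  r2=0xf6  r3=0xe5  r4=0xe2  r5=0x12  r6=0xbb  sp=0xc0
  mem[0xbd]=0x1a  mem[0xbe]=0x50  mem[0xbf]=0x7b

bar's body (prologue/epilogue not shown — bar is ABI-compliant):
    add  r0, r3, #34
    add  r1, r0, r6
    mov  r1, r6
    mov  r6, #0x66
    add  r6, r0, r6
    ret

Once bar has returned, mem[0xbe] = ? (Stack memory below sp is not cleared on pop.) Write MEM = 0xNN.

prologue: push r1 -> mem[0xbf]=0xd7, sp=0xbf
prologue: push r6 -> mem[0xbe]=0xbb, sp=0xbe
body[0] add  r0, r3, #34 -> r0=0x07
body[1] add  r1, r0, r6 -> r1=0xc2
body[2] mov  r1, r6 -> r1=0xbb
body[3] mov  r6, #0x66 -> r6=0x66
body[4] add  r6, r0, r6 -> r6=0x6d
epilogue: pop r6=0xbb, sp=0xbf
epilogue: pop r1=0xd7, sp=0xc0
prologue pushed ['r1', 'r6'] at ['0xbf', '0xbe']

MEM = 0xbb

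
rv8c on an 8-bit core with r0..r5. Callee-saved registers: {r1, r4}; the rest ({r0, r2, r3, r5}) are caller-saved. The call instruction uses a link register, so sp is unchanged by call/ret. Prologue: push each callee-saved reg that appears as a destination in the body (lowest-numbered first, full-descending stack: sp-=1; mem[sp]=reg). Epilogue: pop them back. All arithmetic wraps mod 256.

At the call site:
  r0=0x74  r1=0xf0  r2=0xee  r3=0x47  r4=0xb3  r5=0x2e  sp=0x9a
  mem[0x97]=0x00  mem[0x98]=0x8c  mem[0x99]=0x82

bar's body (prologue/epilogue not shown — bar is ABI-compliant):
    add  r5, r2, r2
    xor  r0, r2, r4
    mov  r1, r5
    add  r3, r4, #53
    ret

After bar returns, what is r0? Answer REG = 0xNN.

REG = 0x5d

prologue: push r1 → mem[0x99]=0xf0, sp=0x99
body[0] add  r5, r2, r2 → r5=0xdc
body[1] xor  r0, r2, r4 → r0=0x5d
body[2] mov  r1, r5 → r1=0xdc
body[3] add  r3, r4, #53 → r3=0xe8
epilogue: pop r1=0xf0, sp=0x9a
r0 is caller-saved → body value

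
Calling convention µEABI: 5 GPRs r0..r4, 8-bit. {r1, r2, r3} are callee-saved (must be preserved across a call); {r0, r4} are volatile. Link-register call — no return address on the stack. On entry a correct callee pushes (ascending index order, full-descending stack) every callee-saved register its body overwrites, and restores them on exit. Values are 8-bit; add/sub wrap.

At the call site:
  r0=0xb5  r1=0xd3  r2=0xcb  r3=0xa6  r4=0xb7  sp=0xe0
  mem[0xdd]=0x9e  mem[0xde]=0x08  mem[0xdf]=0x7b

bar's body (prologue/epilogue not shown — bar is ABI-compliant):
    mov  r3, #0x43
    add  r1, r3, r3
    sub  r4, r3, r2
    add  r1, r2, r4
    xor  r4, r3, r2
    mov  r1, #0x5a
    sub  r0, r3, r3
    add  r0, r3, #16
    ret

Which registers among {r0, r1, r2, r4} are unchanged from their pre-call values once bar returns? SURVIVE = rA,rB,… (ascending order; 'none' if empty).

prologue: push r1 → mem[0xdf]=0xd3, sp=0xdf
prologue: push r3 → mem[0xde]=0xa6, sp=0xde
body[0] mov  r3, #0x43 → r3=0x43
body[1] add  r1, r3, r3 → r1=0x86
body[2] sub  r4, r3, r2 → r4=0x78
body[3] add  r1, r2, r4 → r1=0x43
body[4] xor  r4, r3, r2 → r4=0x88
body[5] mov  r1, #0x5a → r1=0x5a
body[6] sub  r0, r3, r3 → r0=0x00
body[7] add  r0, r3, #16 → r0=0x53
epilogue: pop r3=0xa6, sp=0xdf
epilogue: pop r1=0xd3, sp=0xe0
r0: caller-saved, written=True
r1: callee-saved, written=True
r2: callee-saved, written=False
r4: caller-saved, written=True

SURVIVE = r1,r2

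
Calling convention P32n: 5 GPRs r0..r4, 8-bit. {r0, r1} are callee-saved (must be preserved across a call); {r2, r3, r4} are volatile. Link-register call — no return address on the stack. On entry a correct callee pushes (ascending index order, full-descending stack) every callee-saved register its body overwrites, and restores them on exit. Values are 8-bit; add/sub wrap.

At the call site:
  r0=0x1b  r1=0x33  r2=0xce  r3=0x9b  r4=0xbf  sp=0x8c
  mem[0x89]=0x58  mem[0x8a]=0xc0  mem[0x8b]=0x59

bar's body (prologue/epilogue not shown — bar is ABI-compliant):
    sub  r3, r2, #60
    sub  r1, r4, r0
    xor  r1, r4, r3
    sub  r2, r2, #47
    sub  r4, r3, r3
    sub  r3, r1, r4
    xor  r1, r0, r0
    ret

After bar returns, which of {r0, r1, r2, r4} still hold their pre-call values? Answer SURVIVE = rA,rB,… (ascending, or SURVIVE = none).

SURVIVE = r0,r1

prologue: push r1 → mem[0x8b]=0x33, sp=0x8b
body[0] sub  r3, r2, #60 → r3=0x92
body[1] sub  r1, r4, r0 → r1=0xa4
body[2] xor  r1, r4, r3 → r1=0x2d
body[3] sub  r2, r2, #47 → r2=0x9f
body[4] sub  r4, r3, r3 → r4=0x00
body[5] sub  r3, r1, r4 → r3=0x2d
body[6] xor  r1, r0, r0 → r1=0x00
epilogue: pop r1=0x33, sp=0x8c
r0: callee-saved, written=False
r1: callee-saved, written=True
r2: caller-saved, written=True
r4: caller-saved, written=True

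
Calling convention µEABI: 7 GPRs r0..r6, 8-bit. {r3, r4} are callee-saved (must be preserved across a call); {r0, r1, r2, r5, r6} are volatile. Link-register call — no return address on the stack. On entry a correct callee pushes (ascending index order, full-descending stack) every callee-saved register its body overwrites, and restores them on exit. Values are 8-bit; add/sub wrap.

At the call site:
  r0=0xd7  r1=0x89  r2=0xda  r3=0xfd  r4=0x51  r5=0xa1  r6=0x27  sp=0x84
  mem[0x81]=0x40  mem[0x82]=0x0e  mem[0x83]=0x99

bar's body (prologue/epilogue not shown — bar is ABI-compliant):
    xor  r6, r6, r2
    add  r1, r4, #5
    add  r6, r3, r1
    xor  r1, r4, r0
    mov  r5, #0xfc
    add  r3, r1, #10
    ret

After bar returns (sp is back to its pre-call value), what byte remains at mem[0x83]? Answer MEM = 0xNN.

MEM = 0xfd

prologue: push r3 -> mem[0x83]=0xfd, sp=0x83
body[0] xor  r6, r6, r2 -> r6=0xfd
body[1] add  r1, r4, #5 -> r1=0x56
body[2] add  r6, r3, r1 -> r6=0x53
body[3] xor  r1, r4, r0 -> r1=0x86
body[4] mov  r5, #0xfc -> r5=0xfc
body[5] add  r3, r1, #10 -> r3=0x90
epilogue: pop r3=0xfd, sp=0x84
prologue pushed ['r3'] at ['0x83']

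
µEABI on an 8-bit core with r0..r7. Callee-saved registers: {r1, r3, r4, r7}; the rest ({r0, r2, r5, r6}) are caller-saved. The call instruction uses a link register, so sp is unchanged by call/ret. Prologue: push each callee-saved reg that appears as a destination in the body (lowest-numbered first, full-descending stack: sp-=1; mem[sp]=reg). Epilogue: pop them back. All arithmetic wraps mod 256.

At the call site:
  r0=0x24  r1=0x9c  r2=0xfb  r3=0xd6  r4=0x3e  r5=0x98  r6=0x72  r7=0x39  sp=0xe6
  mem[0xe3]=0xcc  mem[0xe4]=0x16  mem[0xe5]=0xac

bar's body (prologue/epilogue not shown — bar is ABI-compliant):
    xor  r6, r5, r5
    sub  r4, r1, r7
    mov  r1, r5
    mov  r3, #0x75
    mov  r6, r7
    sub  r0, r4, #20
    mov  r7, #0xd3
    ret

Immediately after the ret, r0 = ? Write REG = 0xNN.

prologue: push r1 -> mem[0xe5]=0x9c, sp=0xe5
prologue: push r3 -> mem[0xe4]=0xd6, sp=0xe4
prologue: push r4 -> mem[0xe3]=0x3e, sp=0xe3
prologue: push r7 -> mem[0xe2]=0x39, sp=0xe2
body[0] xor  r6, r5, r5 -> r6=0x00
body[1] sub  r4, r1, r7 -> r4=0x63
body[2] mov  r1, r5 -> r1=0x98
body[3] mov  r3, #0x75 -> r3=0x75
body[4] mov  r6, r7 -> r6=0x39
body[5] sub  r0, r4, #20 -> r0=0x4f
body[6] mov  r7, #0xd3 -> r7=0xd3
epilogue: pop r7=0x39, sp=0xe3
epilogue: pop r4=0x3e, sp=0xe4
epilogue: pop r3=0xd6, sp=0xe5
epilogue: pop r1=0x9c, sp=0xe6
r0 is caller-saved -> body value

REG = 0x4f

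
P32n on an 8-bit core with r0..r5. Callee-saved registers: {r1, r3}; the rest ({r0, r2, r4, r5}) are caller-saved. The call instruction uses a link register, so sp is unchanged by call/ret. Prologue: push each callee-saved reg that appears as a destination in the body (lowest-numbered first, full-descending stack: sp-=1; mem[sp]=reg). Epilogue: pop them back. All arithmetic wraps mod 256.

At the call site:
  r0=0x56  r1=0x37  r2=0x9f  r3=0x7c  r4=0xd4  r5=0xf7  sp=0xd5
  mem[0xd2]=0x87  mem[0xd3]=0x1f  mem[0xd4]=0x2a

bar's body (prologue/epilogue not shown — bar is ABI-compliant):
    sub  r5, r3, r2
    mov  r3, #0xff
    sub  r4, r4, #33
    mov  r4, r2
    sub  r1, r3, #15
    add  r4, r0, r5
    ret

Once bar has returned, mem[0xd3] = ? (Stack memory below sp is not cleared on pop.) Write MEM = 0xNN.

MEM = 0x7c

prologue: push r1 -> mem[0xd4]=0x37, sp=0xd4
prologue: push r3 -> mem[0xd3]=0x7c, sp=0xd3
body[0] sub  r5, r3, r2 -> r5=0xdd
body[1] mov  r3, #0xff -> r3=0xff
body[2] sub  r4, r4, #33 -> r4=0xb3
body[3] mov  r4, r2 -> r4=0x9f
body[4] sub  r1, r3, #15 -> r1=0xf0
body[5] add  r4, r0, r5 -> r4=0x33
epilogue: pop r3=0x7c, sp=0xd4
epilogue: pop r1=0x37, sp=0xd5
prologue pushed ['r1', 'r3'] at ['0xd4', '0xd3']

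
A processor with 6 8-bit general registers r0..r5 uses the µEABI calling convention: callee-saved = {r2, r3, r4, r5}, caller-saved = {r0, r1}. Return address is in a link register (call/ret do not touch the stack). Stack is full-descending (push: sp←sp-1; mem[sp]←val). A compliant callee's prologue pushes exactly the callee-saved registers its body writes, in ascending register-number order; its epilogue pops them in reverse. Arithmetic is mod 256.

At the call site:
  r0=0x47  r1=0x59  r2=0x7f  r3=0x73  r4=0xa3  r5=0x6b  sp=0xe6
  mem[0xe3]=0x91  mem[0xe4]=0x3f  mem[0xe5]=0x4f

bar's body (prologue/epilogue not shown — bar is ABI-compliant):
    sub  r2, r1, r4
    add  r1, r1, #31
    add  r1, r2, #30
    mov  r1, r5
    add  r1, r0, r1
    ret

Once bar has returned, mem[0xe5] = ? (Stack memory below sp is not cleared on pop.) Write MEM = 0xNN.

MEM = 0x7f

prologue: push r2 -> mem[0xe5]=0x7f, sp=0xe5
body[0] sub  r2, r1, r4 -> r2=0xb6
body[1] add  r1, r1, #31 -> r1=0x78
body[2] add  r1, r2, #30 -> r1=0xd4
body[3] mov  r1, r5 -> r1=0x6b
body[4] add  r1, r0, r1 -> r1=0xb2
epilogue: pop r2=0x7f, sp=0xe6
prologue pushed ['r2'] at ['0xe5']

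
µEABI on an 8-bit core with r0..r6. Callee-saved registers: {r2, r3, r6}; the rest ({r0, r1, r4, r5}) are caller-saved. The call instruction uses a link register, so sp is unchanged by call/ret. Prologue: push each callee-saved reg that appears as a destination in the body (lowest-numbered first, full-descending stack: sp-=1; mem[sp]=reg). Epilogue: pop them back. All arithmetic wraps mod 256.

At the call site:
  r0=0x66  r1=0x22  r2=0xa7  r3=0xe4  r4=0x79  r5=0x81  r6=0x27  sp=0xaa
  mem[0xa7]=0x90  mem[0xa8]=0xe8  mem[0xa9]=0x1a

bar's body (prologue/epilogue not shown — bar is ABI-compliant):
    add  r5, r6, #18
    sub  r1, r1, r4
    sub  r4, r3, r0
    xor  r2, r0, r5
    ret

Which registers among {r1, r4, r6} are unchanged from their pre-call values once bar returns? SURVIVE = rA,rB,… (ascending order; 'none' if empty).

prologue: push r2 -> mem[0xa9]=0xa7, sp=0xa9
body[0] add  r5, r6, #18 -> r5=0x39
body[1] sub  r1, r1, r4 -> r1=0xa9
body[2] sub  r4, r3, r0 -> r4=0x7e
body[3] xor  r2, r0, r5 -> r2=0x5f
epilogue: pop r2=0xa7, sp=0xaa
r1: caller-saved, written=True
r4: caller-saved, written=True
r6: callee-saved, written=False

SURVIVE = r6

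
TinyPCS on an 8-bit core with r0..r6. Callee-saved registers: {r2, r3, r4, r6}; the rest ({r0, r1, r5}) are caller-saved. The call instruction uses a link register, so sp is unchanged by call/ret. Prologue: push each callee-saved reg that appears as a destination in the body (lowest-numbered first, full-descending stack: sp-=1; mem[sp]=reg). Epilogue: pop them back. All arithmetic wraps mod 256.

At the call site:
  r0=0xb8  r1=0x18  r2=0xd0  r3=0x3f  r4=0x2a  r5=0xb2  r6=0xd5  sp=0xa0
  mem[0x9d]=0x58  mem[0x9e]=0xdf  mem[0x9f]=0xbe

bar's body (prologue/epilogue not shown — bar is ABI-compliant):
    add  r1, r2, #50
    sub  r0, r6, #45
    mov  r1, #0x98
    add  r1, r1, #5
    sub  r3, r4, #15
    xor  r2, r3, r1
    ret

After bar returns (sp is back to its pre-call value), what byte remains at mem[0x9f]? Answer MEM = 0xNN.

prologue: push r2 -> mem[0x9f]=0xd0, sp=0x9f
prologue: push r3 -> mem[0x9e]=0x3f, sp=0x9e
body[0] add  r1, r2, #50 -> r1=0x02
body[1] sub  r0, r6, #45 -> r0=0xa8
body[2] mov  r1, #0x98 -> r1=0x98
body[3] add  r1, r1, #5 -> r1=0x9d
body[4] sub  r3, r4, #15 -> r3=0x1b
body[5] xor  r2, r3, r1 -> r2=0x86
epilogue: pop r3=0x3f, sp=0x9f
epilogue: pop r2=0xd0, sp=0xa0
prologue pushed ['r2', 'r3'] at ['0x9f', '0x9e']

MEM = 0xd0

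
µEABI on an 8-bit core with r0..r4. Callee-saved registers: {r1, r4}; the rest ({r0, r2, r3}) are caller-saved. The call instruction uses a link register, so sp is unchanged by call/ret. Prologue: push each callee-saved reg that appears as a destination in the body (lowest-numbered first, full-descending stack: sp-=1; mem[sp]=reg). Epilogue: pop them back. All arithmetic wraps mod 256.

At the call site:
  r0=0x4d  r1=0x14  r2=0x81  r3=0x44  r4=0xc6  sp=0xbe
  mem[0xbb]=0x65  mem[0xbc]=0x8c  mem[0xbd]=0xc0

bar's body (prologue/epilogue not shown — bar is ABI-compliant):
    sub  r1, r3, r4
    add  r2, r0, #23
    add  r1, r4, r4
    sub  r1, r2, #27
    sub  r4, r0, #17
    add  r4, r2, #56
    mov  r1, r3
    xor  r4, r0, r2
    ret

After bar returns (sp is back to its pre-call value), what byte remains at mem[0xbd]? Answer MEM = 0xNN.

MEM = 0x14

prologue: push r1 -> mem[0xbd]=0x14, sp=0xbd
prologue: push r4 -> mem[0xbc]=0xc6, sp=0xbc
body[0] sub  r1, r3, r4 -> r1=0x7e
body[1] add  r2, r0, #23 -> r2=0x64
body[2] add  r1, r4, r4 -> r1=0x8c
body[3] sub  r1, r2, #27 -> r1=0x49
body[4] sub  r4, r0, #17 -> r4=0x3c
body[5] add  r4, r2, #56 -> r4=0x9c
body[6] mov  r1, r3 -> r1=0x44
body[7] xor  r4, r0, r2 -> r4=0x29
epilogue: pop r4=0xc6, sp=0xbd
epilogue: pop r1=0x14, sp=0xbe
prologue pushed ['r1', 'r4'] at ['0xbd', '0xbc']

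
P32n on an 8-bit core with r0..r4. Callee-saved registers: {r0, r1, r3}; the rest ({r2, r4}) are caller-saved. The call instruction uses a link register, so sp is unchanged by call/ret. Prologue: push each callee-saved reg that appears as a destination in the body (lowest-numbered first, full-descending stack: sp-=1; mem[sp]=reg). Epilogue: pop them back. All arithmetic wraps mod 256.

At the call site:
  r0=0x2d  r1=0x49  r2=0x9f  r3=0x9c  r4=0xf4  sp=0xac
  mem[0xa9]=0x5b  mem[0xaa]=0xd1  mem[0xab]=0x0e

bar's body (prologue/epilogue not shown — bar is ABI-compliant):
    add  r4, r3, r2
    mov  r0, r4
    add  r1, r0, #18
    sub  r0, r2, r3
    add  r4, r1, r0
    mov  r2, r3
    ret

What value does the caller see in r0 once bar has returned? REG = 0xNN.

REG = 0x2d

prologue: push r0 -> mem[0xab]=0x2d, sp=0xab
prologue: push r1 -> mem[0xaa]=0x49, sp=0xaa
body[0] add  r4, r3, r2 -> r4=0x3b
body[1] mov  r0, r4 -> r0=0x3b
body[2] add  r1, r0, #18 -> r1=0x4d
body[3] sub  r0, r2, r3 -> r0=0x03
body[4] add  r4, r1, r0 -> r4=0x50
body[5] mov  r2, r3 -> r2=0x9c
epilogue: pop r1=0x49, sp=0xab
epilogue: pop r0=0x2d, sp=0xac
r0 is callee-saved -> restored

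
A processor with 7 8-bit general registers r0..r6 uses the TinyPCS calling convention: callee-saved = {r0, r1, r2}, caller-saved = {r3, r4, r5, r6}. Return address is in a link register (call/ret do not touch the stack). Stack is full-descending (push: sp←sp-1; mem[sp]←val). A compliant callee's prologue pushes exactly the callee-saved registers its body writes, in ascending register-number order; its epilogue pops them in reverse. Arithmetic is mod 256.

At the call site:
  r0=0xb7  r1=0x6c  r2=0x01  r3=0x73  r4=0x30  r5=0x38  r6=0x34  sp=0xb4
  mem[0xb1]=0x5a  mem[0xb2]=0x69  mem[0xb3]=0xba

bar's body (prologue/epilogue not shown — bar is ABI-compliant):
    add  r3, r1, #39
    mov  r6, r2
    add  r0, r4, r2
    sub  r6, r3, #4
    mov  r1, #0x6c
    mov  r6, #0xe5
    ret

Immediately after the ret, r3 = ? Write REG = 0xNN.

prologue: push r0 -> mem[0xb3]=0xb7, sp=0xb3
prologue: push r1 -> mem[0xb2]=0x6c, sp=0xb2
body[0] add  r3, r1, #39 -> r3=0x93
body[1] mov  r6, r2 -> r6=0x01
body[2] add  r0, r4, r2 -> r0=0x31
body[3] sub  r6, r3, #4 -> r6=0x8f
body[4] mov  r1, #0x6c -> r1=0x6c
body[5] mov  r6, #0xe5 -> r6=0xe5
epilogue: pop r1=0x6c, sp=0xb3
epilogue: pop r0=0xb7, sp=0xb4
r3 is caller-saved -> body value

REG = 0x93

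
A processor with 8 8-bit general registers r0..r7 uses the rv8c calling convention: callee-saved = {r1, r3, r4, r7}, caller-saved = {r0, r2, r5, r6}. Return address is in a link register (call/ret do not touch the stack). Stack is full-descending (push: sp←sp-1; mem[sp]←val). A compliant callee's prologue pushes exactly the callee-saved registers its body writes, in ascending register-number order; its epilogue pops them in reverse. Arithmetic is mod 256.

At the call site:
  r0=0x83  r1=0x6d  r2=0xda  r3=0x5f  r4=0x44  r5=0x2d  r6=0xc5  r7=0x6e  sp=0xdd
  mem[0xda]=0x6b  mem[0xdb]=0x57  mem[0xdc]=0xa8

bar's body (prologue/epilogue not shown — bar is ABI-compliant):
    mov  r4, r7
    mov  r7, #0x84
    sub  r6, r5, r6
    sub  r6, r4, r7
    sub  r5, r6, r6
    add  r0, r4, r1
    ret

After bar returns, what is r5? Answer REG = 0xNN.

REG = 0x00

prologue: push r4 → mem[0xdc]=0x44, sp=0xdc
prologue: push r7 → mem[0xdb]=0x6e, sp=0xdb
body[0] mov  r4, r7 → r4=0x6e
body[1] mov  r7, #0x84 → r7=0x84
body[2] sub  r6, r5, r6 → r6=0x68
body[3] sub  r6, r4, r7 → r6=0xea
body[4] sub  r5, r6, r6 → r5=0x00
body[5] add  r0, r4, r1 → r0=0xdb
epilogue: pop r7=0x6e, sp=0xdc
epilogue: pop r4=0x44, sp=0xdd
r5 is caller-saved → body value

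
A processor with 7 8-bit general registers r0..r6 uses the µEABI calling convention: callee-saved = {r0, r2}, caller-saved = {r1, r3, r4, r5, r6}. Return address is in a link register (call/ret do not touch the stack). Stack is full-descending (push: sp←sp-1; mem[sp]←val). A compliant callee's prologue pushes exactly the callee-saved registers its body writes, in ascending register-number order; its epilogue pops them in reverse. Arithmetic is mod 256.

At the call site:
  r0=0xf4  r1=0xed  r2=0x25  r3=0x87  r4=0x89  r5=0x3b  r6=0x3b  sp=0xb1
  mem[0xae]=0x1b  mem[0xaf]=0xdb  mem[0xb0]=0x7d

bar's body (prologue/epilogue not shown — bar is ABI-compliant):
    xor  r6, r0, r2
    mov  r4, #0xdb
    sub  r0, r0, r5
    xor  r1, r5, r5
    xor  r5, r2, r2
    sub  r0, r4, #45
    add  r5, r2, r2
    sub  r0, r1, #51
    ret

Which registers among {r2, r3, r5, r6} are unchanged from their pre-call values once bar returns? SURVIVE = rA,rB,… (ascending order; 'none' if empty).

prologue: push r0 -> mem[0xb0]=0xf4, sp=0xb0
body[0] xor  r6, r0, r2 -> r6=0xd1
body[1] mov  r4, #0xdb -> r4=0xdb
body[2] sub  r0, r0, r5 -> r0=0xb9
body[3] xor  r1, r5, r5 -> r1=0x00
body[4] xor  r5, r2, r2 -> r5=0x00
body[5] sub  r0, r4, #45 -> r0=0xae
body[6] add  r5, r2, r2 -> r5=0x4a
body[7] sub  r0, r1, #51 -> r0=0xcd
epilogue: pop r0=0xf4, sp=0xb1
r2: callee-saved, written=False
r3: caller-saved, written=False
r5: caller-saved, written=True
r6: caller-saved, written=True

SURVIVE = r2,r3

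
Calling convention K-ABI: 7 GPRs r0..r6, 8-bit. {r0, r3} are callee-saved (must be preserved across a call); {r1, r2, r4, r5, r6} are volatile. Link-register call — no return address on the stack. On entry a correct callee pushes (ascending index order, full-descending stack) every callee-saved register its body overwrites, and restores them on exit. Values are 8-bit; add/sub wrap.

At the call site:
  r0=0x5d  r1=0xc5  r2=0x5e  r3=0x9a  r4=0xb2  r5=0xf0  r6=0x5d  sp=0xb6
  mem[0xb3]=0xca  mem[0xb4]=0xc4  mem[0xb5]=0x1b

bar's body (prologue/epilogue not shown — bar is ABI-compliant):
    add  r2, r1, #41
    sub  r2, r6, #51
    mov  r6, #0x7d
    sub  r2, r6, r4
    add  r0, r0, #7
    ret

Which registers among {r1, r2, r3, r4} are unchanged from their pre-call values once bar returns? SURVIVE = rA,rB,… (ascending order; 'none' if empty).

SURVIVE = r1,r3,r4

prologue: push r0 -> mem[0xb5]=0x5d, sp=0xb5
body[0] add  r2, r1, #41 -> r2=0xee
body[1] sub  r2, r6, #51 -> r2=0x2a
body[2] mov  r6, #0x7d -> r6=0x7d
body[3] sub  r2, r6, r4 -> r2=0xcb
body[4] add  r0, r0, #7 -> r0=0x64
epilogue: pop r0=0x5d, sp=0xb6
r1: caller-saved, written=False
r2: caller-saved, written=True
r3: callee-saved, written=False
r4: caller-saved, written=False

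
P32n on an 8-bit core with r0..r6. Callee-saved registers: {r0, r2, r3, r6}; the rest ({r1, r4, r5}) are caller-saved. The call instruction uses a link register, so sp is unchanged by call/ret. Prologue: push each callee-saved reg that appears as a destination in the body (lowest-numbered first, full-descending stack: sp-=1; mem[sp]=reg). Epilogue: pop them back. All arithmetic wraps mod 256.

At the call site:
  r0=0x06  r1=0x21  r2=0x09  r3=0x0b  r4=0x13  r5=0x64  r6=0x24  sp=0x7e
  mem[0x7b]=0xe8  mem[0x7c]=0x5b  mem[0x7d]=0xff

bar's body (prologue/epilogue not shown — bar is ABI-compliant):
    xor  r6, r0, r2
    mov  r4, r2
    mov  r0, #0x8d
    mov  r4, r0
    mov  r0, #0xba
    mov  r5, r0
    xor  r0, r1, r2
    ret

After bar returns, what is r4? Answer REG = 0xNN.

prologue: push r0 → mem[0x7d]=0x06, sp=0x7d
prologue: push r6 → mem[0x7c]=0x24, sp=0x7c
body[0] xor  r6, r0, r2 → r6=0x0f
body[1] mov  r4, r2 → r4=0x09
body[2] mov  r0, #0x8d → r0=0x8d
body[3] mov  r4, r0 → r4=0x8d
body[4] mov  r0, #0xba → r0=0xba
body[5] mov  r5, r0 → r5=0xba
body[6] xor  r0, r1, r2 → r0=0x28
epilogue: pop r6=0x24, sp=0x7d
epilogue: pop r0=0x06, sp=0x7e
r4 is caller-saved → body value

REG = 0x8d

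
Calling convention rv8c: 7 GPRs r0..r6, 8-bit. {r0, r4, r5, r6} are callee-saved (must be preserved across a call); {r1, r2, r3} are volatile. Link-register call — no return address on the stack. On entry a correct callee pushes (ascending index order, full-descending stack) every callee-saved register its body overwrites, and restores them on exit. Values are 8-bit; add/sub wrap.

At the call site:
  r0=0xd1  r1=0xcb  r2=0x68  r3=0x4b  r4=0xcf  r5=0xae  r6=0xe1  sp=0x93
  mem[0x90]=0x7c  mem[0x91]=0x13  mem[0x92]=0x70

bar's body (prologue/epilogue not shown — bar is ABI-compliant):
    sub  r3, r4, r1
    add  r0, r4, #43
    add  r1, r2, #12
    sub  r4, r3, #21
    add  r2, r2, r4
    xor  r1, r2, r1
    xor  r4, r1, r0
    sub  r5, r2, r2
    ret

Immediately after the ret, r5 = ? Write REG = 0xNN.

prologue: push r0 → mem[0x92]=0xd1, sp=0x92
prologue: push r4 → mem[0x91]=0xcf, sp=0x91
prologue: push r5 → mem[0x90]=0xae, sp=0x90
body[0] sub  r3, r4, r1 → r3=0x04
body[1] add  r0, r4, #43 → r0=0xfa
body[2] add  r1, r2, #12 → r1=0x74
body[3] sub  r4, r3, #21 → r4=0xef
body[4] add  r2, r2, r4 → r2=0x57
body[5] xor  r1, r2, r1 → r1=0x23
body[6] xor  r4, r1, r0 → r4=0xd9
body[7] sub  r5, r2, r2 → r5=0x00
epilogue: pop r5=0xae, sp=0x91
epilogue: pop r4=0xcf, sp=0x92
epilogue: pop r0=0xd1, sp=0x93
r5 is callee-saved → restored

REG = 0xae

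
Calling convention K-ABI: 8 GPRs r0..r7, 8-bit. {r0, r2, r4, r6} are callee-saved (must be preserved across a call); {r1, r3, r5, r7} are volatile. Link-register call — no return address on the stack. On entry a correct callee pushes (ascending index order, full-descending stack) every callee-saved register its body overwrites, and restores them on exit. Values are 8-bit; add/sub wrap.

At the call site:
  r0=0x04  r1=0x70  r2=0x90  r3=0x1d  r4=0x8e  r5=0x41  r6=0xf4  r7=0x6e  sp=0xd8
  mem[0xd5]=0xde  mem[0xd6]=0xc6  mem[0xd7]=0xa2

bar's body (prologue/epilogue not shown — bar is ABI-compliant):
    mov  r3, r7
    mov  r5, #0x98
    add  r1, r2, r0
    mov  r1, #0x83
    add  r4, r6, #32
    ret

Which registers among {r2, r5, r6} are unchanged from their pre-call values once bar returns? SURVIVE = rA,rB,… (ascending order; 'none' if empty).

prologue: push r4 → mem[0xd7]=0x8e, sp=0xd7
body[0] mov  r3, r7 → r3=0x6e
body[1] mov  r5, #0x98 → r5=0x98
body[2] add  r1, r2, r0 → r1=0x94
body[3] mov  r1, #0x83 → r1=0x83
body[4] add  r4, r6, #32 → r4=0x14
epilogue: pop r4=0x8e, sp=0xd8
r2: callee-saved, written=False
r5: caller-saved, written=True
r6: callee-saved, written=False

SURVIVE = r2,r6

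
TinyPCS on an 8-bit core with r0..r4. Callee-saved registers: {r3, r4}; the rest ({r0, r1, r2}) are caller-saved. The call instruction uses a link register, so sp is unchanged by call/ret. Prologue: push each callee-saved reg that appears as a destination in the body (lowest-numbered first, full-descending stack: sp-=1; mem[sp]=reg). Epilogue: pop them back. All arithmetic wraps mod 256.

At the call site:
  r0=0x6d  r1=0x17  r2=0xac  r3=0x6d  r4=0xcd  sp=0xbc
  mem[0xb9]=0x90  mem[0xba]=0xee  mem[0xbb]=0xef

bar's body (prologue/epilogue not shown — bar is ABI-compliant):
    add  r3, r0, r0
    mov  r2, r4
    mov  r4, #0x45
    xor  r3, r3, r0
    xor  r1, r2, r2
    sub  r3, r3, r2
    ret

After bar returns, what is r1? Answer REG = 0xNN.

prologue: push r3 -> mem[0xbb]=0x6d, sp=0xbb
prologue: push r4 -> mem[0xba]=0xcd, sp=0xba
body[0] add  r3, r0, r0 -> r3=0xda
body[1] mov  r2, r4 -> r2=0xcd
body[2] mov  r4, #0x45 -> r4=0x45
body[3] xor  r3, r3, r0 -> r3=0xb7
body[4] xor  r1, r2, r2 -> r1=0x00
body[5] sub  r3, r3, r2 -> r3=0xea
epilogue: pop r4=0xcd, sp=0xbb
epilogue: pop r3=0x6d, sp=0xbc
r1 is caller-saved -> body value

REG = 0x00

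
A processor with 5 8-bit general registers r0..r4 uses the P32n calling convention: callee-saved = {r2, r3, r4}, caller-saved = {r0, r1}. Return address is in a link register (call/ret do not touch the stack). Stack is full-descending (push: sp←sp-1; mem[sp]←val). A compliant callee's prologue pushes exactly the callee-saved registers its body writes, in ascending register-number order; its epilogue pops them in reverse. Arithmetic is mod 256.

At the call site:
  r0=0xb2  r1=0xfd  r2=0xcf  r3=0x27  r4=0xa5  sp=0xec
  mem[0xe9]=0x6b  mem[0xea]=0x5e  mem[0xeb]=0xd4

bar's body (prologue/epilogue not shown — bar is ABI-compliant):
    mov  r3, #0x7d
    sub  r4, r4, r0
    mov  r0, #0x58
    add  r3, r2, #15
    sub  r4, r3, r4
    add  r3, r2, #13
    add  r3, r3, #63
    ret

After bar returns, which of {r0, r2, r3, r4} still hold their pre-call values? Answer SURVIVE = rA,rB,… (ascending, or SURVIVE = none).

prologue: push r3 -> mem[0xeb]=0x27, sp=0xeb
prologue: push r4 -> mem[0xea]=0xa5, sp=0xea
body[0] mov  r3, #0x7d -> r3=0x7d
body[1] sub  r4, r4, r0 -> r4=0xf3
body[2] mov  r0, #0x58 -> r0=0x58
body[3] add  r3, r2, #15 -> r3=0xde
body[4] sub  r4, r3, r4 -> r4=0xeb
body[5] add  r3, r2, #13 -> r3=0xdc
body[6] add  r3, r3, #63 -> r3=0x1b
epilogue: pop r4=0xa5, sp=0xeb
epilogue: pop r3=0x27, sp=0xec
r0: caller-saved, written=True
r2: callee-saved, written=False
r3: callee-saved, written=True
r4: callee-saved, written=True

SURVIVE = r2,r3,r4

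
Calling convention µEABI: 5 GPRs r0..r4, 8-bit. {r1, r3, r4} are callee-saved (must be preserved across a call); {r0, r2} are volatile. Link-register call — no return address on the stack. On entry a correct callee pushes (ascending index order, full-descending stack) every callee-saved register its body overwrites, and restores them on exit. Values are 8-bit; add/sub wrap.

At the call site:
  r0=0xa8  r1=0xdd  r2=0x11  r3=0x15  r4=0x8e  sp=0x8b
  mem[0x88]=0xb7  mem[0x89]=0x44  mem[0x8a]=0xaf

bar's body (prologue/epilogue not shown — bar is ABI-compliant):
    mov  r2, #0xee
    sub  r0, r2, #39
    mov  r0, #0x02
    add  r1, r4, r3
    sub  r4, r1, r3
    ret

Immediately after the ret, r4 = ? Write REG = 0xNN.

prologue: push r1 -> mem[0x8a]=0xdd, sp=0x8a
prologue: push r4 -> mem[0x89]=0x8e, sp=0x89
body[0] mov  r2, #0xee -> r2=0xee
body[1] sub  r0, r2, #39 -> r0=0xc7
body[2] mov  r0, #0x02 -> r0=0x02
body[3] add  r1, r4, r3 -> r1=0xa3
body[4] sub  r4, r1, r3 -> r4=0x8e
epilogue: pop r4=0x8e, sp=0x8a
epilogue: pop r1=0xdd, sp=0x8b
r4 is callee-saved -> restored

REG = 0x8e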